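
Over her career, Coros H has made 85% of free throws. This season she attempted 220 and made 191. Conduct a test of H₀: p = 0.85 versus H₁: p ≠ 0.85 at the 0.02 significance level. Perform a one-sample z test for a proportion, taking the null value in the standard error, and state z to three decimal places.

z = 0.755

p̂ = 191/220 ≈ 0.86818.
Under H₀, SE = √(0.85·0.15/220) = √(0.000579545) = 0.02407.
z = (0.86818 − 0.85)/0.02407 = 0.01818/0.02407 = 0.755.
Two-sided p-value ≈ 2·Φ(−0.755) = 0.4501; since p > α = 0.02, fail to reject H₀.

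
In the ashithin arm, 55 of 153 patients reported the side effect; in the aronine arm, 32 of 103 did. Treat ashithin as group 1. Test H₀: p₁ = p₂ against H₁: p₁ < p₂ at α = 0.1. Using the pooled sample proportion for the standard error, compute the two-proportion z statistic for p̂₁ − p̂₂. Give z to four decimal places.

z = 0.8083

p̂₁ = 55/153 = 0.359477, p̂₂ = 32/103 = 0.310680.
Pooled p̂ = (55+32)/(153+103) = 87/256 = 0.339844.
SE = √(p̂(1−p̂)(1/n₁+1/n₂)) = √(0.339844·0.660156·0.0162447) = √(0.00364449) = 0.060370.
z = (0.359477 − 0.310680)/0.060370 = 0.048797/0.060370 = 0.8083.
p-value = P(Z < 0.808) ≈ 0.7905. With α = 0.1, fail to reject H₀.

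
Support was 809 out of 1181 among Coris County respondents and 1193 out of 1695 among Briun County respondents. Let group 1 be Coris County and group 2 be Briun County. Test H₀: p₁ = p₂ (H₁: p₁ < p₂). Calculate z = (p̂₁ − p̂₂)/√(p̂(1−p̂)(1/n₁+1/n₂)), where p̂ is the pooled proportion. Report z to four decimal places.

p̂₁ = 809/1181 = 0.685013, p̂₂ = 1193/1695 = 0.703835.
Pooled p̂ = (809+1193)/(1181+1695) = 2002/2876 = 0.696106.
SE = √(p̂(1−p̂)(1/n₁+1/n₂)) = √(0.696106·0.303894·0.00143671) = √(0.000303925) = 0.017433.
z = (0.685013 − 0.703835)/0.017433 = -0.018822/0.017433 = -1.0797.

z = -1.0797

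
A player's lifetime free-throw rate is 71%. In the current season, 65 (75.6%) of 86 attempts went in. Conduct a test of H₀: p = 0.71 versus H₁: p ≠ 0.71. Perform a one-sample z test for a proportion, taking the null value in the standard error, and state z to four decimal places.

z = 0.9363

p̂ = 65/86 ≈ 0.755814.
SE = √(p₀(1−p₀)/n) = √(0.2059/86) = 0.048930.
z = (0.755814 − 0.71)/0.048930 = 0.045814/0.048930 = 0.9363.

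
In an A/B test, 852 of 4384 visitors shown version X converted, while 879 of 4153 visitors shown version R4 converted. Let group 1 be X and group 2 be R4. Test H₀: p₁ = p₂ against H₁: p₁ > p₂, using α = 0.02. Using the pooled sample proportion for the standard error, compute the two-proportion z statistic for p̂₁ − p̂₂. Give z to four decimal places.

p̂₁ = 852/4384 = 0.194343, p̂₂ = 879/4153 = 0.211654.
Pooled p̂ = (852+879)/(4384+4153) = 1731/8537 = 0.202764.
SE = √(p̂(1−p̂)(1/n₁+1/n₂)) = √(0.202764·0.797236·0.000468892) = √(7.57969e-05) = 0.008706.
z = (0.194343 − 0.211654)/0.008706 = -0.017311/0.008706 = -1.9884.
p-value = P(Z > -1.988) ≈ 0.9766; since p > α = 0.02, fail to reject H₀.

z = -1.9884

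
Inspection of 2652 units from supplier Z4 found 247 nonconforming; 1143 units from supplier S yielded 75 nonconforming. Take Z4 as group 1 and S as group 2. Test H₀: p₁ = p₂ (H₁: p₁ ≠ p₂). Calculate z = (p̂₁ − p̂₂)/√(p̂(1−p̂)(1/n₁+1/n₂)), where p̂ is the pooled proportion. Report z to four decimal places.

p̂₁ = 247/2652 = 0.0931373, p̂₂ = 75/1143 = 0.0656168.
Pooled p̂ = (247+75)/(2652+1143) = 322/3795 = 0.0848485.
SE = √(0.0776492 × 0.00125196) = 0.0098597.
z = (0.0931373 − 0.0656168)/0.0098597 = 0.0275205/0.0098597 = 2.7912.
p-value = 2·P(Z > 2.791) ≈ 0.0053.

z = 2.7912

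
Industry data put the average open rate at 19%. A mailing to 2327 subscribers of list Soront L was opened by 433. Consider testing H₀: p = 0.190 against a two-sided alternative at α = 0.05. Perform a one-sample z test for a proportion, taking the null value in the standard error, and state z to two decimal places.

p̂ = 433/2327 ≈ 0.1861.
Under H₀, SE = √(0.19·0.81/2327) = √(6.61367e-05) = 0.0081.
z = (0.1861 − 0.19)/0.0081 = -0.0039/0.0081 = -0.48.
p-value = 2·P(Z > 0.482) ≈ 0.6295; since p > α = 0.05, fail to reject H₀.

z = -0.48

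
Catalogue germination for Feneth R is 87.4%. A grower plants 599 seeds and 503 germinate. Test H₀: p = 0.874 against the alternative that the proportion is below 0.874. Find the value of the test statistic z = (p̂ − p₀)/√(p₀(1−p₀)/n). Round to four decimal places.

z = -2.5273

p̂ = 503/599 ≈ 0.839733.
SE = √(p₀(1−p₀)/n) = √(0.11012/599) = 0.013559.
z = (0.839733 − 0.874)/0.013559 = -0.034267/0.013559 = -2.5273.
p-value = P(Z < -2.527) ≈ 0.0057.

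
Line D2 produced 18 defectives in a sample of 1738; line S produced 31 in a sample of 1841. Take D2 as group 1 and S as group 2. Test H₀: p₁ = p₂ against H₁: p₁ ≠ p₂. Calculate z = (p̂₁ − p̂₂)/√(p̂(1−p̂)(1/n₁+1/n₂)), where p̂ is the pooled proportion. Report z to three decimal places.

z = -1.668

p̂₁ = 18/1738 ≈ 0.010357, p̂₂ = 31/1841 ≈ 0.016839.
Pooled p̂ = (18+31)/(1738+1841) = 49/3579 = 0.013691.
SE = √(p̂(1−p̂)(1/n₁+1/n₂)) = √(0.013691·0.986309·0.00111856) = √(1.51045e-05) = 0.003886.
z = (0.010357 − 0.016839)/0.003886 = -0.006482/0.003886 = -1.668.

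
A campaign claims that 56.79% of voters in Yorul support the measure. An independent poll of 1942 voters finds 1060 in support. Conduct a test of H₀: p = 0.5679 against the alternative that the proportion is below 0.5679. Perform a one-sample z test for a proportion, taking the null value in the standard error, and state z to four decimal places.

z = -1.9634

p̂ = 1060/1942 = 0.545829.
SE = √(p₀(1−p₀)/n) = √(0.24539/1942) = 0.011241.
z = (0.545829 − 0.5679)/0.011241 = -0.022071/0.011241 = -1.9634.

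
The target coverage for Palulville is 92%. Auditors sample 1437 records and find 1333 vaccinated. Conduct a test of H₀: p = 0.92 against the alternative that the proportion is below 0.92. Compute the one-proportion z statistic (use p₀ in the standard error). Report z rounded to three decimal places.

p̂ = 1333/1437 = 0.92763.
SE = √(p₀(1−p₀)/n) = √(0.0736/1437) = 0.00716.
z = (0.92763 − 0.92)/0.00716 = 0.00763/0.00716 = 1.066.

z = 1.066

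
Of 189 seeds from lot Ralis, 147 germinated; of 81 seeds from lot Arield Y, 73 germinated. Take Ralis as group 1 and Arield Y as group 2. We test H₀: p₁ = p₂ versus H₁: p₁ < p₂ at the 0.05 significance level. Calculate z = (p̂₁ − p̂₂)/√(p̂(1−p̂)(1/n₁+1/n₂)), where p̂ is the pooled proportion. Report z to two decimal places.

z = -2.39

p̂₁ = 147/189 = 0.7778, p̂₂ = 73/81 = 0.9012.
Pooled p̂ = (147+73)/(189+81) = 220/270 = 0.8148.
SE = √(0.150892 × 0.0176367) = 0.0516.
z = (0.7778 − 0.9012)/0.0516 = -0.1234/0.0516 = -2.39.
p-value = P(Z < -2.393) ≈ 0.0084; since p < α = 0.05, reject H₀.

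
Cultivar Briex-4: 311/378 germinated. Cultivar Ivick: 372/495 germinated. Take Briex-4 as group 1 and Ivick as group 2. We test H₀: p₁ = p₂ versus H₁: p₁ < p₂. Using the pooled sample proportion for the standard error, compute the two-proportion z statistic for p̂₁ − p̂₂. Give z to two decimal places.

p̂₁ = 311/378 = 0.8228, p̂₂ = 372/495 = 0.7515.
Pooled p̂ = (311+372)/(378+495) = 683/873 = 0.7824.
SE = √(0.170273 × 0.0046657) = 0.0282.
z = (0.8228 − 0.7515)/0.0282 = 0.0713/0.0282 = 2.53.
p-value = P(Z < 2.527) ≈ 0.9943.

z = 2.53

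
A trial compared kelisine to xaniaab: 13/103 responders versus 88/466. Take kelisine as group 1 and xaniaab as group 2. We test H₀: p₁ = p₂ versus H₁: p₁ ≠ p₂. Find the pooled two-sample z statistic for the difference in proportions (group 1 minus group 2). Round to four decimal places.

p̂₁ = 13/103 ≈ 0.126214, p̂₂ = 88/466 ≈ 0.188841.
Pooled p̂ = (13+88)/(103+466) = 101/569 = 0.177504.
SE = √(p̂(1−p̂)(1/n₁+1/n₂)) = √(0.177504·0.822496·0.0118547) = √(0.00173074) = 0.041602.
z = (0.126214 − 0.188841)/0.041602 = -0.062627/0.041602 = -1.5054.
p-value = 2·P(Z > 1.505) ≈ 0.1322.

z = -1.5054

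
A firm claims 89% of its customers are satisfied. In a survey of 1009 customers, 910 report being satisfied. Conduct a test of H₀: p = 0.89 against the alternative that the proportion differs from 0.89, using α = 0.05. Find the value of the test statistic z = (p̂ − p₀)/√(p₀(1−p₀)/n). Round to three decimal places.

p̂ = 910/1009 ≈ 0.90188.
Under H₀, SE = √(0.89·0.11/1009) = √(9.70268e-05) = 0.00985.
z = (0.90188 − 0.89)/0.00985 = 0.01188/0.00985 = 1.206.
p-value = 2·P(Z > 1.206) ≈ 0.2277. With α = 0.05, fail to reject H₀.

z = 1.206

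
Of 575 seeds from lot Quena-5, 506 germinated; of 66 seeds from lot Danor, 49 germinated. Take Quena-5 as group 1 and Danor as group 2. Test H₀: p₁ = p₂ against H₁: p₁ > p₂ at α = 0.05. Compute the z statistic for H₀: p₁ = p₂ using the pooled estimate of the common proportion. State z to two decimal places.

p̂₁ = 506/575 = 0.8800, p̂₂ = 49/66 = 0.7424.
Pooled p̂ = (506+49)/(575+66) = 555/641 = 0.8658.
SE = √(0.116165 × 0.0168906) = 0.0443.
z = (0.8800 − 0.7424)/0.0443 = 0.1376/0.0443 = 3.11.
p-value = P(Z > 3.106) ≈ 0.0009. With α = 0.05, reject H₀.

z = 3.11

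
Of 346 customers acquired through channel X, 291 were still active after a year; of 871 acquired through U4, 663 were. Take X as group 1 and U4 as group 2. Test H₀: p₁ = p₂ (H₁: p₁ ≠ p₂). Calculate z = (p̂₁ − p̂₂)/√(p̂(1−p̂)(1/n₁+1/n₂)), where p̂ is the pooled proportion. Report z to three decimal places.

p̂₁ = 291/346 ≈ 0.841040, p̂₂ = 663/871 ≈ 0.761194.
Pooled p̂ = (291+663)/(346+871) = 954/1217 = 0.783895.
SE = √(p̂(1−p̂)(1/n₁+1/n₂)) = √(0.783895·0.216105·0.00403828) = √(0.0006841) = 0.026155.
z = (0.841040 − 0.761194)/0.026155 = 0.079846/0.026155 = 3.053.
p-value = 2·P(Z > 3.053) ≈ 0.0023.

z = 3.053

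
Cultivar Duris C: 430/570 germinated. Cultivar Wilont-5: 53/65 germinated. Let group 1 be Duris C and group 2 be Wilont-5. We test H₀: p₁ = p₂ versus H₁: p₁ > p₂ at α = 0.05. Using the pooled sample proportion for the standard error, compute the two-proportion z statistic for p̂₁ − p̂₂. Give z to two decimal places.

p̂₁ = 430/570 ≈ 0.7544, p̂₂ = 53/65 ≈ 0.8154.
Pooled p̂ = (430+53)/(570+65) = 483/635 = 0.7606.
SE = √(p̂(1−p̂)(1/n₁+1/n₂)) = √(0.7606·0.2394·0.017139) = √(0.00312053) = 0.0559.
z = (0.7544 − 0.8154)/0.0559 = -0.0610/0.0559 = -1.09.
p-value = P(Z > -1.092) ≈ 0.8626; since p > α = 0.05, fail to reject H₀.

z = -1.09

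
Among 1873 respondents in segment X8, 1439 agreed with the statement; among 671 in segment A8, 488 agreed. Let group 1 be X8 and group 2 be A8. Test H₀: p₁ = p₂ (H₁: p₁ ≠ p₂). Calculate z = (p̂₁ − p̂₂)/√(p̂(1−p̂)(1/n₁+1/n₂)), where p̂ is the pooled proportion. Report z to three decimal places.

p̂₁ = 1439/1873 = 0.768286, p̂₂ = 488/671 = 0.727273.
Pooled p̂ = (1439+488)/(1873+671) = 1927/2544 = 0.757469.
SE = √(p̂(1−p̂)(1/n₁+1/n₂)) = √(0.757469·0.242531·0.00202422) = √(0.000371869) = 0.019284.
z = (0.768286 − 0.727273)/0.019284 = 0.041013/0.019284 = 2.127.
p-value = 2·P(Z > 2.127) ≈ 0.0334.

z = 2.127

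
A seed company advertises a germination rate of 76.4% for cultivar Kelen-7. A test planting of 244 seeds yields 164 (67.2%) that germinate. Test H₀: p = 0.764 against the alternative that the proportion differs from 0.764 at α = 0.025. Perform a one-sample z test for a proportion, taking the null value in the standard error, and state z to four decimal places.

z = -3.3796

p̂ = 164/244 = 0.6721311.
SE = √(p₀(1−p₀)/n) = √(0.1803/244) = 0.0271836.
z = (0.6721311 − 0.764)/0.0271836 = -0.0918689/0.0271836 = -3.3796.
Two-sided p-value ≈ 2·Φ(−3.380) = 0.0007. With α = 0.025, reject H₀.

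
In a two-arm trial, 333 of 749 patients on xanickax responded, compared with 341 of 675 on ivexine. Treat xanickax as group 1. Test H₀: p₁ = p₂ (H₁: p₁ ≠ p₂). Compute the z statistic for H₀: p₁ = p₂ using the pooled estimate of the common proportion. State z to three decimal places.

p̂₁ = 333/749 = 0.44459, p̂₂ = 341/675 = 0.50519.
Pooled p̂ = (333+341)/(749+675) = 674/1424 = 0.47331.
SE = √(0.249288 × 0.00281659) = 0.02650.
z = (0.44459 − 0.50519)/0.02650 = -0.06060/0.02650 = -2.287.
Two-sided p-value ≈ 2·Φ(−2.287) = 0.0222.

z = -2.287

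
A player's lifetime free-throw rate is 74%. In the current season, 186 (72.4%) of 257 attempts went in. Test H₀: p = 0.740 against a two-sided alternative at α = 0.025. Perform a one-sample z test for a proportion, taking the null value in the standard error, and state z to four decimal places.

p̂ = 186/257 ≈ 0.7237354.
Standard error under H₀: √(0.74×0.26/257) = 0.0273613.
z = (0.7237354 − 0.74)/0.0273613 = -0.0162646/0.0273613 = -0.5944.
p-value = 2·P(Z > 0.594) ≈ 0.5522. With α = 0.025, fail to reject H₀.

z = -0.5944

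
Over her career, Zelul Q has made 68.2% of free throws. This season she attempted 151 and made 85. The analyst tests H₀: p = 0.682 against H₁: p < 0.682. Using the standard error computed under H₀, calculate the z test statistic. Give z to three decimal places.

p̂ = 85/151 ≈ 0.56291.
SE = √(p₀(1−p₀)/n) = √(0.21688/151) = 0.03790.
z = (0.56291 − 0.682)/0.03790 = -0.11909/0.03790 = -3.142.
p-value = P(Z < -3.142) ≈ 0.0008.

z = -3.142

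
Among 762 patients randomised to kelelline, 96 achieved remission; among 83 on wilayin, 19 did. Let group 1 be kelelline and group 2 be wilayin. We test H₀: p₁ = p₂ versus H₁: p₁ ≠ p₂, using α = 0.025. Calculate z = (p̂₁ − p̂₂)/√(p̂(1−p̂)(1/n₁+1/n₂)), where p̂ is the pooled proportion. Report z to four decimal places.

p̂₁ = 96/762 ≈ 0.125984, p̂₂ = 19/83 ≈ 0.228916.
Pooled p̂ = (96+19)/(762+83) = 115/845 = 0.136095.
SE = √(0.117573 × 0.0133605) = 0.039634.
z = (0.125984 − 0.228916)/0.039634 = -0.102932/0.039634 = -2.5971.
Two-sided p-value ≈ 2·Φ(−2.597) = 0.0094; since p < α = 0.025, reject H₀.

z = -2.5971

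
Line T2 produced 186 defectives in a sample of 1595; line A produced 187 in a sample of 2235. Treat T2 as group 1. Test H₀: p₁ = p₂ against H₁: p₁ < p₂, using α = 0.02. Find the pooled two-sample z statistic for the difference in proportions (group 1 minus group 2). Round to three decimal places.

z = 3.390

p̂₁ = 186/1595 = 0.116614, p̂₂ = 187/2235 = 0.083669.
Pooled p̂ = (186+187)/(1595+2235) = 373/3830 = 0.097389.
SE = √(0.0879044 × 0.00107439) = 0.009718.
z = (0.116614 − 0.083669)/0.009718 = 0.032945/0.009718 = 3.390.
p-value = P(Z < 3.390) ≈ 0.9997, so at α = 0.02 we fail to reject H₀.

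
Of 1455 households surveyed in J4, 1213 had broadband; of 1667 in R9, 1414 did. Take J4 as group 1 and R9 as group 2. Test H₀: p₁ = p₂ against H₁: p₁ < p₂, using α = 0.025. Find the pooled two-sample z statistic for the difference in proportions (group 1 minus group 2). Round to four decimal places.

p̂₁ = 1213/1455 = 0.833677, p̂₂ = 1414/1667 = 0.848230.
Pooled p̂ = (1213+1414)/(1455+1667) = 2627/3122 = 0.841448.
SE = √(0.133413 × 0.00128717) = 0.013104.
z = (0.833677 − 0.848230)/0.013104 = -0.014553/0.013104 = -1.1106.
p-value = P(Z < -1.111) ≈ 0.1334. With α = 0.025, fail to reject H₀.

z = -1.1106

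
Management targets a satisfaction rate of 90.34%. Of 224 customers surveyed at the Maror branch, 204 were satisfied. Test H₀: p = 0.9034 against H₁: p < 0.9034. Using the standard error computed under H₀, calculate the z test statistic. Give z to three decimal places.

p̂ = 204/224 = 0.910714.
Standard error under H₀: √(0.9034×0.0966/224) = 0.019738.
z = (0.910714 − 0.9034)/0.019738 = 0.007314/0.019738 = 0.371.
p-value = P(Z < 0.371) ≈ 0.6445.

z = 0.371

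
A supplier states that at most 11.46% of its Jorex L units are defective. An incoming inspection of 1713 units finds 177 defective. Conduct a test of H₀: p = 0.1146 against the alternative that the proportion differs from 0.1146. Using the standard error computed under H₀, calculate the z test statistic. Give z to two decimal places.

z = -1.46

p̂ = 177/1713 ≈ 0.10333.
Standard error under H₀: √(0.1146×0.8854/1713) = 0.00770.
z = (0.10333 − 0.1146)/0.00770 = -0.01127/0.00770 = -1.46.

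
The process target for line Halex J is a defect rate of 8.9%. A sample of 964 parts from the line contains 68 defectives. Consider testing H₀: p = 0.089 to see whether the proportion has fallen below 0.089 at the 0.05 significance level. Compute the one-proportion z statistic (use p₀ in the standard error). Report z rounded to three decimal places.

p̂ = 68/964 ≈ 0.07054.
Standard error under H₀: √(0.089×0.911/964) = 0.00917.
z = (0.07054 − 0.089)/0.00917 = -0.01846/0.00917 = -2.013.
p-value = P(Z < -2.013) ≈ 0.0221; since p < α = 0.05, reject H₀.

z = -2.013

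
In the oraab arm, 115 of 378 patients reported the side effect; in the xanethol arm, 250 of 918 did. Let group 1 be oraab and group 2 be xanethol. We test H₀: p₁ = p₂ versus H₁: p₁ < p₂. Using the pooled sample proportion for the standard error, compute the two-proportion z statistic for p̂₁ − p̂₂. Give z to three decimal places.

z = 1.161

p̂₁ = 115/378 = 0.304233, p̂₂ = 250/918 = 0.272331.
Pooled p̂ = (115+250)/(378+918) = 365/1296 = 0.281636.
SE = √(0.202317 × 0.00373483) = 0.027489.
z = (0.304233 − 0.272331)/0.027489 = 0.031902/0.027489 = 1.161.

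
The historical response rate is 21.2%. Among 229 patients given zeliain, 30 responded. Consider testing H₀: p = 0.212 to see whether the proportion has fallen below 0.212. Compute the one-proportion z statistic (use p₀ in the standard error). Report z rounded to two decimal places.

p̂ = 30/229 = 0.1310.
Standard error under H₀: √(0.212×0.788/229) = 0.0270.
z = (0.1310 − 0.212)/0.0270 = -0.0810/0.0270 = -3.00.
p-value = P(Z < -2.999) ≈ 0.0014.

z = -3.00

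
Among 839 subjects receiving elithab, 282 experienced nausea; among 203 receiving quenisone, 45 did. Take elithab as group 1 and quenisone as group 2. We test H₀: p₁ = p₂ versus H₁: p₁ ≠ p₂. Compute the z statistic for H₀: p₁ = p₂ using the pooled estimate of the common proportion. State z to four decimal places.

p̂₁ = 282/839 = 0.336114, p̂₂ = 45/203 = 0.221675.
Pooled p̂ = (282+45)/(839+203) = 327/1042 = 0.313820.
SE = √(p̂(1−p̂)(1/n₁+1/n₂)) = √(0.313820·0.686180·0.006118) = √(0.00131743) = 0.036296.
z = (0.336114 − 0.221675)/0.036296 = 0.114439/0.036296 = 3.1529.
p-value = 2·P(Z > 3.153) ≈ 0.0016.

z = 3.1529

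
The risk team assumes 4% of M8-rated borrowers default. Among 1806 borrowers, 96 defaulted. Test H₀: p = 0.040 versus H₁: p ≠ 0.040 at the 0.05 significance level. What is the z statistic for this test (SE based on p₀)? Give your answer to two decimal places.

p̂ = 96/1806 = 0.05316.
SE = √(p₀(1−p₀)/n) = √(0.0384/1806) = 0.00461.
z = (0.05316 − 0.04)/0.00461 = 0.01316/0.00461 = 2.85.
p-value = 2·P(Z > 2.853) ≈ 0.0043; since p < α = 0.05, reject H₀.

z = 2.85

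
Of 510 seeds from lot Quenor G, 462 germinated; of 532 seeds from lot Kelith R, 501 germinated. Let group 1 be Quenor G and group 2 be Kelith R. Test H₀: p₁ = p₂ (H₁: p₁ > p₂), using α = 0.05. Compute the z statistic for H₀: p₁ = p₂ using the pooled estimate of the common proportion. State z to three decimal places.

z = -2.185

p̂₁ = 462/510 ≈ 0.905882, p̂₂ = 501/532 ≈ 0.941729.
Pooled p̂ = (462+501)/(510+532) = 963/1042 = 0.924184.
SE = √(p̂(1−p̂)(1/n₁+1/n₂)) = √(0.924184·0.075816·0.00384048) = √(0.000269094) = 0.016404.
z = (0.905882 − 0.941729)/0.016404 = -0.035847/0.016404 = -2.185.
p-value = P(Z > -2.185) ≈ 0.9856. With α = 0.05, fail to reject H₀.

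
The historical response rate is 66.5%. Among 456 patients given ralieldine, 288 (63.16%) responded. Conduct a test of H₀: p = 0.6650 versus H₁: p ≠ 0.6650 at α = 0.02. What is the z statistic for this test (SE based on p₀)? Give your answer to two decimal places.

z = -1.51

p̂ = 288/456 ≈ 0.6316.
SE = √(p₀(1−p₀)/n) = √(0.22278/456) = 0.0221.
z = (0.6316 − 0.665)/0.0221 = -0.0334/0.0221 = -1.51.
Two-sided p-value ≈ 2·Φ(−1.512) = 0.1305; since p > α = 0.02, fail to reject H₀.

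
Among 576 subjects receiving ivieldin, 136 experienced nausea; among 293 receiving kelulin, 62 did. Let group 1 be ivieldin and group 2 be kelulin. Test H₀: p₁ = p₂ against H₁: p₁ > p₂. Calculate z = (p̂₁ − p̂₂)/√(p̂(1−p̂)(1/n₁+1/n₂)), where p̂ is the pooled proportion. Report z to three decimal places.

p̂₁ = 136/576 = 0.23611, p̂₂ = 62/293 = 0.21160.
Pooled p̂ = (136+62)/(576+293) = 198/869 = 0.22785.
SE = √(0.175933 × 0.00514908) = 0.03010.
z = (0.23611 − 0.21160)/0.03010 = 0.02451/0.03010 = 0.814.
p-value = P(Z > 0.814) ≈ 0.2078.

z = 0.814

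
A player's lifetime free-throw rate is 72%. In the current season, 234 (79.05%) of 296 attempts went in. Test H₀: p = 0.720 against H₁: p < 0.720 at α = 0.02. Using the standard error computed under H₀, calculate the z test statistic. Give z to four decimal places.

z = 2.7030

p̂ = 234/296 ≈ 0.7905405.
Under H₀, SE = √(0.72·0.28/296) = √(0.000681081) = 0.0260975.
z = (0.7905405 − 0.72)/0.0260975 = 0.0705405/0.0260975 = 2.7030.
p-value = P(Z < 2.703) ≈ 0.9966, so at α = 0.02 we fail to reject H₀.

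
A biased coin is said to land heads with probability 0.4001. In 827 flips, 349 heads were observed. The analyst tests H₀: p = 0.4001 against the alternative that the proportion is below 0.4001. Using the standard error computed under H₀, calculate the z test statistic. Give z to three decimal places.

p̂ = 349/827 ≈ 0.42201.
SE = √(p₀(1−p₀)/n) = √(0.24002/827) = 0.01704.
z = (0.42201 − 0.4001)/0.01704 = 0.02191/0.01704 = 1.286.

z = 1.286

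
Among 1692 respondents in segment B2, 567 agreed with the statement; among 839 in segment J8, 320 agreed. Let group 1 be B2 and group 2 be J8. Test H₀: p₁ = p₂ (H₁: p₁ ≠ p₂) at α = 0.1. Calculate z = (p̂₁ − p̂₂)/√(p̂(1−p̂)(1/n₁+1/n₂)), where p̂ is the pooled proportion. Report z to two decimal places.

p̂₁ = 567/1692 = 0.3351, p̂₂ = 320/839 = 0.3814.
Pooled p̂ = (567+320)/(1692+839) = 887/2531 = 0.3505.
SE = √(0.227636 × 0.00178291) = 0.0201.
z = (0.3351 − 0.3814)/0.0201 = -0.0463/0.0201 = -2.30.
p-value = 2·P(Z > 2.298) ≈ 0.0215, so at α = 0.1 we reject H₀.

z = -2.30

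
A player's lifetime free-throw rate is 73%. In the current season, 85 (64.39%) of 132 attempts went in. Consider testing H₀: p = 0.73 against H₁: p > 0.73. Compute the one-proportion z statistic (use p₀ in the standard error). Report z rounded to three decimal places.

z = -2.227

p̂ = 85/132 = 0.64394.
SE = √(p₀(1−p₀)/n) = √(0.1971/132) = 0.03864.
z = (0.64394 − 0.73)/0.03864 = -0.08606/0.03864 = -2.227.
p-value = P(Z > -2.227) ≈ 0.9870.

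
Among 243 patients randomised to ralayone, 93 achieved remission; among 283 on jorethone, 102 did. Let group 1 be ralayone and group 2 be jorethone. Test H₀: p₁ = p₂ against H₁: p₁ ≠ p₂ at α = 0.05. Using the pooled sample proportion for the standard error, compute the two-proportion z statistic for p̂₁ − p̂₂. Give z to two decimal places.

p̂₁ = 93/243 ≈ 0.3827, p̂₂ = 102/283 ≈ 0.3604.
Pooled p̂ = (93+102)/(243+283) = 195/526 = 0.3707.
SE = √(p̂(1−p̂)(1/n₁+1/n₂)) = √(0.3707·0.6293·0.0076488) = √(0.00178437) = 0.0422.
z = (0.3827 − 0.3604)/0.0422 = 0.0223/0.0422 = 0.53.
Two-sided p-value ≈ 2·Φ(−0.528) = 0.5977. With α = 0.05, fail to reject H₀.

z = 0.53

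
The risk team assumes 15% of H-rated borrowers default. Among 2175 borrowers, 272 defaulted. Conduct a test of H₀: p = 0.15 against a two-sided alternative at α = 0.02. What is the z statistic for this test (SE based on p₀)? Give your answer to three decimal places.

p̂ = 272/2175 = 0.125057.
SE = √(p₀(1−p₀)/n) = √(0.1275/2175) = 0.007656.
z = (0.125057 − 0.15)/0.007656 = -0.024943/0.007656 = -3.258.
p-value = 2·P(Z > 3.258) ≈ 0.0011, so at α = 0.02 we reject H₀.

z = -3.258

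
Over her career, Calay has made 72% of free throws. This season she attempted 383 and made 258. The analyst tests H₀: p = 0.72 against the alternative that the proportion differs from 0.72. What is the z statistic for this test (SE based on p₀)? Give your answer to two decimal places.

p̂ = 258/383 = 0.67363.
Standard error under H₀: √(0.72×0.28/383) = 0.02294.
z = (0.67363 − 0.72)/0.02294 = -0.04637/0.02294 = -2.02.

z = -2.02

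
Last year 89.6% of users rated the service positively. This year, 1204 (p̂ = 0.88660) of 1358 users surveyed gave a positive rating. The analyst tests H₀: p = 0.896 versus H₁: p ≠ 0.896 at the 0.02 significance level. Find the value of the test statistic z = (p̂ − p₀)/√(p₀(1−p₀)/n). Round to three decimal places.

p̂ = 1204/1358 = 0.88660.
Standard error under H₀: √(0.896×0.104/1358) = 0.00828.
z = (0.88660 − 0.896)/0.00828 = -0.00940/0.00828 = -1.135.
p-value = 2·P(Z > 1.135) ≈ 0.2564; since p > α = 0.02, fail to reject H₀.

z = -1.135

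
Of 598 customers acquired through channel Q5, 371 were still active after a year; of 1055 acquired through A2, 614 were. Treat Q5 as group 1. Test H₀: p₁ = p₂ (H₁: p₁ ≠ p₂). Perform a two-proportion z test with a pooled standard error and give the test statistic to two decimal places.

p̂₁ = 371/598 = 0.6204, p̂₂ = 614/1055 = 0.5820.
Pooled p̂ = (371+614)/(598+1055) = 985/1653 = 0.5959.
SE = √(0.240806 × 0.00262011) = 0.0251.
z = (0.6204 − 0.5820)/0.0251 = 0.0384/0.0251 = 1.53.

z = 1.53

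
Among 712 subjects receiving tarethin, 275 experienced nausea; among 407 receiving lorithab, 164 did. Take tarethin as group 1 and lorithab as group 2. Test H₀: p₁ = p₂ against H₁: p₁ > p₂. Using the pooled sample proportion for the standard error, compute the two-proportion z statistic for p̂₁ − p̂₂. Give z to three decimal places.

z = -0.551

p̂₁ = 275/712 ≈ 0.38624, p̂₂ = 164/407 ≈ 0.40295.
Pooled p̂ = (275+164)/(712+407) = 439/1119 = 0.39231.
SE = √(0.238404 × 0.0038615) = 0.03034.
z = (0.38624 − 0.40295)/0.03034 = -0.01671/0.03034 = -0.551.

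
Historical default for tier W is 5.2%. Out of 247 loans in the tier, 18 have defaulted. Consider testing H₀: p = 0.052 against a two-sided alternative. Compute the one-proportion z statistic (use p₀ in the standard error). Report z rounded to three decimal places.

p̂ = 18/247 ≈ 0.072874.
Standard error under H₀: √(0.052×0.948/247) = 0.014127.
z = (0.072874 − 0.052)/0.014127 = 0.020874/0.014127 = 1.478.

z = 1.478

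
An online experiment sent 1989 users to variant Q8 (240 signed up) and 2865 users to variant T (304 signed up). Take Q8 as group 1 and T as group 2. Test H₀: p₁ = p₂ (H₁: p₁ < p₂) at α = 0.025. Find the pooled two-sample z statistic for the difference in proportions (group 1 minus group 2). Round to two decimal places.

p̂₁ = 240/1989 ≈ 0.12066, p̂₂ = 304/2865 ≈ 0.10611.
Pooled p̂ = (240+304)/(1989+2865) = 544/4854 = 0.11207.
SE = √(p̂(1−p̂)(1/n₁+1/n₂)) = √(0.11207·0.88793·0.000851805) = √(8.47651e-05) = 0.00921.
z = (0.12066 − 0.10611)/0.00921 = 0.01455/0.00921 = 1.58.
p-value = P(Z < 1.581) ≈ 0.9431. With α = 0.025, fail to reject H₀.

z = 1.58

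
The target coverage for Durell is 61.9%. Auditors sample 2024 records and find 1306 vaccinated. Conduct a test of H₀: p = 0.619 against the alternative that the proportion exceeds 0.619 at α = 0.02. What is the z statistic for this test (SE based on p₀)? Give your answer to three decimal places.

z = 2.432

p̂ = 1306/2024 ≈ 0.645257.
SE = √(p₀(1−p₀)/n) = √(0.23584/2024) = 0.010795.
z = (0.645257 − 0.619)/0.010795 = 0.026257/0.010795 = 2.432.
p-value = P(Z > 2.432) ≈ 0.0075; since p < α = 0.02, reject H₀.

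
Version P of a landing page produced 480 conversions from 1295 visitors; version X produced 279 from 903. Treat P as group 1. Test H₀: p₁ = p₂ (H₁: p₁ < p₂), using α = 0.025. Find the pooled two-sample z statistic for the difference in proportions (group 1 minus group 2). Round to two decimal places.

p̂₁ = 480/1295 = 0.37066, p̂₂ = 279/903 = 0.30897.
Pooled p̂ = (480+279)/(1295+903) = 759/2198 = 0.34531.
SE = √(0.226072 × 0.00187962) = 0.02061.
z = (0.37066 − 0.30897)/0.02061 = 0.06169/0.02061 = 2.99.
p-value = P(Z < 2.992) ≈ 0.9986. With α = 0.025, fail to reject H₀.

z = 2.99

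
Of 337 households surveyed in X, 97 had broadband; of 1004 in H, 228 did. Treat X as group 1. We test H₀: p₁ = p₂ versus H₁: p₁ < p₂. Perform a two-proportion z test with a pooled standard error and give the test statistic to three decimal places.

z = 2.252

p̂₁ = 97/337 ≈ 0.287834, p̂₂ = 228/1004 ≈ 0.227092.
Pooled p̂ = (97+228)/(337+1004) = 325/1341 = 0.242356.
SE = √(0.18362 × 0.00396337) = 0.026977.
z = (0.287834 − 0.227092)/0.026977 = 0.060742/0.026977 = 2.252.
p-value = P(Z < 2.252) ≈ 0.9878.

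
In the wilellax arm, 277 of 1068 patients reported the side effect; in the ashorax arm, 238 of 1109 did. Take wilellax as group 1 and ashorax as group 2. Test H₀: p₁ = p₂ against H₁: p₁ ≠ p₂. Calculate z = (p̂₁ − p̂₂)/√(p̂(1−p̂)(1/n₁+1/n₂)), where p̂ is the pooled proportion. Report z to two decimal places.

z = 2.46

p̂₁ = 277/1068 = 0.2594, p̂₂ = 238/1109 = 0.2146.
Pooled p̂ = (277+238)/(1068+1109) = 515/2177 = 0.2366.
SE = √(p̂(1−p̂)(1/n₁+1/n₂)) = √(0.2366·0.7634·0.00183804) = √(0.000331953) = 0.0182.
z = (0.2594 − 0.2146)/0.0182 = 0.0448/0.0182 = 2.46.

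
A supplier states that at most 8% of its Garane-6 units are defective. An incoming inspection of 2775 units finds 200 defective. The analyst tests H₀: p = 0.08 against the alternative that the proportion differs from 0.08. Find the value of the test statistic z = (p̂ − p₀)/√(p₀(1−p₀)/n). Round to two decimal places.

z = -1.54

p̂ = 200/2775 ≈ 0.07207.
Standard error under H₀: √(0.08×0.92/2775) = 0.00515.
z = (0.07207 − 0.08)/0.00515 = -0.00793/0.00515 = -1.54.
p-value = 2·P(Z > 1.539) ≈ 0.1237.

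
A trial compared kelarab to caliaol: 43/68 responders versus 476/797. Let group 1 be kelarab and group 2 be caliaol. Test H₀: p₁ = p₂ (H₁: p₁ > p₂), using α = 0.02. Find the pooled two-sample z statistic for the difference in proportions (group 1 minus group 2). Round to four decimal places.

z = 0.5673

p̂₁ = 43/68 ≈ 0.632353, p̂₂ = 476/797 ≈ 0.597240.
Pooled p̂ = (43+476)/(68+797) = 519/865 = 0.600000.
SE = √(p̂(1−p̂)(1/n₁+1/n₂)) = √(0.600000·0.400000·0.0159606) = √(0.00383054) = 0.061891.
z = (0.632353 − 0.597240)/0.061891 = 0.035113/0.061891 = 0.5673.
p-value = P(Z > 0.567) ≈ 0.2852. With α = 0.02, fail to reject H₀.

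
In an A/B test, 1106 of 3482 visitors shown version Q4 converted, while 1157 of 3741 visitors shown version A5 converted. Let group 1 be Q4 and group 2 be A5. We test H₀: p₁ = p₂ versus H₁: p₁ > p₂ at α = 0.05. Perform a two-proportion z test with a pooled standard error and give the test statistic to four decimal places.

p̂₁ = 1106/3482 ≈ 0.317634, p̂₂ = 1157/3741 ≈ 0.309276.
Pooled p̂ = (1106+1157)/(3482+3741) = 2263/7223 = 0.313305.
SE = √(p̂(1−p̂)(1/n₁+1/n₂)) = √(0.313305·0.686695·0.000554499) = √(0.000119298) = 0.010922.
z = (0.317634 − 0.309276)/0.010922 = 0.008358/0.010922 = 0.7652.
p-value = P(Z > 0.765) ≈ 0.2221. With α = 0.05, fail to reject H₀.

z = 0.7652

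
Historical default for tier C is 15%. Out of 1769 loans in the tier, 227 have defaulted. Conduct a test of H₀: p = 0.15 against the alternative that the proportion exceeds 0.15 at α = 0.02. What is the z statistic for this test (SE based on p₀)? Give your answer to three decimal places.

z = -2.554

p̂ = 227/1769 = 0.12832.
SE = √(p₀(1−p₀)/n) = √(0.1275/1769) = 0.00849.
z = (0.12832 − 0.15)/0.00849 = -0.02168/0.00849 = -2.554.
p-value = P(Z > -2.554) ≈ 0.9947, so at α = 0.02 we fail to reject H₀.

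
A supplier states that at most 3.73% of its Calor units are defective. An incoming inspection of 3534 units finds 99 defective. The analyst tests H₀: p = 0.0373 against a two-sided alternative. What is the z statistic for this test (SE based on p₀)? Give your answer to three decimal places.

p̂ = 99/3534 = 0.028014.
Under H₀, SE = √(0.0373·0.9627/3534) = √(1.01609e-05) = 0.003188.
z = (0.028014 − 0.0373)/0.003188 = -0.009286/0.003188 = -2.913.
p-value = 2·P(Z > 2.913) ≈ 0.0036.

z = -2.913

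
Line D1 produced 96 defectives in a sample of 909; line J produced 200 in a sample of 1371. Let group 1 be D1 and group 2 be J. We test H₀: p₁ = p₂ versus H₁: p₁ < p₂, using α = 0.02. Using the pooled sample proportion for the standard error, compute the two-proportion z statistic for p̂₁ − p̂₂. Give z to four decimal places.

z = -2.8010

p̂₁ = 96/909 = 0.1056106, p̂₂ = 200/1371 = 0.1458789.
Pooled p̂ = (96+200)/(909+1371) = 296/2280 = 0.1298246.
SE = √(0.11297 × 0.0018295) = 0.0143763.
z = (0.1056106 − 0.1458789)/0.0143763 = -0.0402683/0.0143763 = -2.8010.
p-value = P(Z < -2.801) ≈ 0.0025. With α = 0.02, reject H₀.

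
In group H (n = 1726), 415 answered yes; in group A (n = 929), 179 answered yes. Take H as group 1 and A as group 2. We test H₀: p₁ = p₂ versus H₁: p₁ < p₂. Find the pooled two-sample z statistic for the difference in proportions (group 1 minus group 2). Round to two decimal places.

p̂₁ = 415/1726 ≈ 0.24044, p̂₂ = 179/929 ≈ 0.19268.
Pooled p̂ = (415+179)/(1726+929) = 594/2655 = 0.22373.
SE = √(0.173674 × 0.0016558) = 0.01696.
z = (0.24044 − 0.19268)/0.01696 = 0.04776/0.01696 = 2.82.
p-value = P(Z < 2.816) ≈ 0.9976.

z = 2.82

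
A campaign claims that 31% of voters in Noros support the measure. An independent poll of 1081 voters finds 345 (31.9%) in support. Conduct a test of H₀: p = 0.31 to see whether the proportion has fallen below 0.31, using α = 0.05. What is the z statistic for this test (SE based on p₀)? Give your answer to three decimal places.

p̂ = 345/1081 = 0.31915.
SE = √(p₀(1−p₀)/n) = √(0.2139/1081) = 0.01407.
z = (0.31915 − 0.31)/0.01407 = 0.00915/0.01407 = 0.650.
p-value = P(Z < 0.650) ≈ 0.7423. With α = 0.05, fail to reject H₀.

z = 0.650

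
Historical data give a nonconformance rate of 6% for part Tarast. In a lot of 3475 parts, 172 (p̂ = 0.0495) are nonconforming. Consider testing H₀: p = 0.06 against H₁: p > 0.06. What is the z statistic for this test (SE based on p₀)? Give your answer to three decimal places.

z = -2.607

p̂ = 172/3475 = 0.049496.
Under H₀, SE = √(0.06·0.94/3475) = √(1.62302e-05) = 0.004029.
z = (0.049496 − 0.06)/0.004029 = -0.010504/0.004029 = -2.607.
p-value = P(Z > -2.607) ≈ 0.9954.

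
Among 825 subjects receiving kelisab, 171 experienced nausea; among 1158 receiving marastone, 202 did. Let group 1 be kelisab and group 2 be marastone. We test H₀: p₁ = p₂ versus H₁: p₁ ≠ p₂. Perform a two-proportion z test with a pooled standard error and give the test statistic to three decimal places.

z = 1.844

p̂₁ = 171/825 ≈ 0.20727, p̂₂ = 202/1158 ≈ 0.17444.
Pooled p̂ = (171+202)/(825+1158) = 373/1983 = 0.18810.
SE = √(0.152718 × 0.00207568) = 0.01780.
z = (0.20727 − 0.17444)/0.01780 = 0.03283/0.01780 = 1.844.
p-value = 2·P(Z > 1.844) ≈ 0.0652.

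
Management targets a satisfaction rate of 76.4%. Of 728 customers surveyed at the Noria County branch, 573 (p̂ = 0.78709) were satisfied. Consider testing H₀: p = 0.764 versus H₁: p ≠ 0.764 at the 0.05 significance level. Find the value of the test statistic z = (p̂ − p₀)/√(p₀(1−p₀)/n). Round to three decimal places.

p̂ = 573/728 = 0.78709.
Under H₀, SE = √(0.764·0.236/728) = √(0.00024767) = 0.01574.
z = (0.78709 − 0.764)/0.01574 = 0.02309/0.01574 = 1.467.
p-value = 2·P(Z > 1.467) ≈ 0.1424. With α = 0.05, fail to reject H₀.

z = 1.467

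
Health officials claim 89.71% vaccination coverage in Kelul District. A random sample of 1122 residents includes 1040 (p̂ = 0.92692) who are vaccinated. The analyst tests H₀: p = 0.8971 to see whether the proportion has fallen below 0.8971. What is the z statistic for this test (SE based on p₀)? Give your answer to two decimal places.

z = 3.29

p̂ = 1040/1122 = 0.92692.
Standard error under H₀: √(0.8971×0.1029/1122) = 0.00907.
z = (0.92692 − 0.8971)/0.00907 = 0.02982/0.00907 = 3.29.
p-value = P(Z < 3.287) ≈ 0.9995.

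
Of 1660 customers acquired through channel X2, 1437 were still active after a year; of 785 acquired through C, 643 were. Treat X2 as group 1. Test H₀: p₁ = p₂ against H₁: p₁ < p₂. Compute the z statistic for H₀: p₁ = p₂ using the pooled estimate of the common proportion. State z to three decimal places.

p̂₁ = 1437/1660 ≈ 0.865663, p̂₂ = 643/785 ≈ 0.819108.
Pooled p̂ = (1437+643)/(1660+785) = 2080/2445 = 0.850716.
SE = √(0.126998 × 0.00187629) = 0.015437.
z = (0.865663 − 0.819108)/0.015437 = 0.046555/0.015437 = 3.016.

z = 3.016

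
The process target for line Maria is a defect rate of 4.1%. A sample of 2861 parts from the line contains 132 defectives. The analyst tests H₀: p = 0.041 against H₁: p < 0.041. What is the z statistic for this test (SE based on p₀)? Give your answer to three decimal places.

p̂ = 132/2861 ≈ 0.046138.
Under H₀, SE = √(0.041·0.959/2861) = √(1.37431e-05) = 0.003707.
z = (0.046138 − 0.041)/0.003707 = 0.005138/0.003707 = 1.386.

z = 1.386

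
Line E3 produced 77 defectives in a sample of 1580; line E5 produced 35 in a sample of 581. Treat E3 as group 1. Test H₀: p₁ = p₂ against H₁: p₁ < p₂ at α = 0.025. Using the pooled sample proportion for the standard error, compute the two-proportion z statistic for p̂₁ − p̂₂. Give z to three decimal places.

p̂₁ = 77/1580 ≈ 0.04873, p̂₂ = 35/581 ≈ 0.06024.
Pooled p̂ = (77+35)/(1580+581) = 112/2161 = 0.05183.
SE = √(0.0491417 × 0.00235408) = 0.01076.
z = (0.04873 − 0.06024)/0.01076 = -0.01151/0.01076 = -1.070.
p-value = P(Z < -1.070) ≈ 0.1423, so at α = 0.025 we fail to reject H₀.

z = -1.070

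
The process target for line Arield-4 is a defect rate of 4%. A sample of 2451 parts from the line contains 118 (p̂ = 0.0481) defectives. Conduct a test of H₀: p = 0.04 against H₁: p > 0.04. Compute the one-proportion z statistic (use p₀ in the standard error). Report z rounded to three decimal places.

z = 2.057

p̂ = 118/2451 = 0.0481436.
Under H₀, SE = √(0.04·0.96/2451) = √(1.56671e-05) = 0.0039582.
z = (0.0481436 − 0.04)/0.0039582 = 0.0081436/0.0039582 = 2.057.
p-value = P(Z > 2.057) ≈ 0.0198.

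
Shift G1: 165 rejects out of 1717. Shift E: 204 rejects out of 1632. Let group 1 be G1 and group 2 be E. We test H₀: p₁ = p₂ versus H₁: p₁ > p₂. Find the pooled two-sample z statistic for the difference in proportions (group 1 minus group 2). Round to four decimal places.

z = -2.6700

p̂₁ = 165/1717 ≈ 0.0960978, p̂₂ = 204/1632 ≈ 0.1250000.
Pooled p̂ = (165+204)/(1717+1632) = 369/3349 = 0.1101821.
SE = √(p̂(1−p̂)(1/n₁+1/n₂)) = √(0.1101821·0.8898179·0.00119516) = √(0.000117176) = 0.0108248.
z = (0.0960978 − 0.1250000)/0.0108248 = -0.0289022/0.0108248 = -2.6700.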